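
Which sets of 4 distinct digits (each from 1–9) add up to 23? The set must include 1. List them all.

4 distinct digits from 1–9 sum between 10 and 30.
Keeping only sets containing 1.

{1,5,8,9}; {1,6,7,9}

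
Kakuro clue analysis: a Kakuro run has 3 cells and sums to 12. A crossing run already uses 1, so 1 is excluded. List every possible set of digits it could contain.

{2,3,7}; {2,4,6}; {3,4,5}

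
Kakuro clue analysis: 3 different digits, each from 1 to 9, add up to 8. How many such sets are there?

3 distinct digits from 1–9 sum between 6 and 24.
Enumerating: {1,2,5}, {1,3,4}.

2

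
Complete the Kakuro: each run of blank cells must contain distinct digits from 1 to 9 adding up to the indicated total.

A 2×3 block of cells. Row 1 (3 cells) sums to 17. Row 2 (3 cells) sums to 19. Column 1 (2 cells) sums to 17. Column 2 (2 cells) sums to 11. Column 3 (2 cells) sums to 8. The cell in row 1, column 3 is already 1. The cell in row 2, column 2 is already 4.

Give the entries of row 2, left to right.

17 in 2 cells must be {8,9}.
Given what's placed, (1,1) must be 9 to fit the 17 across and 17 down.
(1,2) = 17 − 10 = 7 completes the 17 across.
(2,1) = 17 − 9 = 8 completes the 17 down.
(2,3) = 19 − 12 = 7 completes the 19 across.

8, 4, 7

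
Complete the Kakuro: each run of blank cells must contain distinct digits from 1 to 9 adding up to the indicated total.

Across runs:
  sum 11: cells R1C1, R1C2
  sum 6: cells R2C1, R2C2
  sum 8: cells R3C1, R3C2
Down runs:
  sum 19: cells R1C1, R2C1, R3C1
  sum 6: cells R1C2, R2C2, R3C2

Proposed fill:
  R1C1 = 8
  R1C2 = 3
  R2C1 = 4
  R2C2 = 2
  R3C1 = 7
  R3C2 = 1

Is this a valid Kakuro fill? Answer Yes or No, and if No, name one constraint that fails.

Yes

Across: 8+3=11; 4+2=6; 7+1=8. Down: 8+4+7=19; 3+2+1=6. No digit repeats within any run.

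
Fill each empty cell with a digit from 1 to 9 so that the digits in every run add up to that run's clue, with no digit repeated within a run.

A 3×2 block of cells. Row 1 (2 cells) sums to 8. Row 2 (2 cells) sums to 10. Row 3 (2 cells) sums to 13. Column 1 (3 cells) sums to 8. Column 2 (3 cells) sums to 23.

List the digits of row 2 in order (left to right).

1 9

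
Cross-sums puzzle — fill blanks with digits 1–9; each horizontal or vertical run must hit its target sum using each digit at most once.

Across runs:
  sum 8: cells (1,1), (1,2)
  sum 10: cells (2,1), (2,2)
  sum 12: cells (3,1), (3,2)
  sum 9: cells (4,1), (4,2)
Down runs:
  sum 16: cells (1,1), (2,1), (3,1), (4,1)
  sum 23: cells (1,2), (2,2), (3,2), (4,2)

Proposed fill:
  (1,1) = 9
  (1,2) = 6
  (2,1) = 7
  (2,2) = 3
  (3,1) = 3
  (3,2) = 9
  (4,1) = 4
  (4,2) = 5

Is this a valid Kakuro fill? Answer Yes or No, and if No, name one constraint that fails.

No — the down run (1,1)–(4,1) sums to 23, not 16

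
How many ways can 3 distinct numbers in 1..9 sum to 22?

3 distinct digits from 1–9 sum between 6 and 24.
Enumerating: {5,8,9}, {6,7,9}.

2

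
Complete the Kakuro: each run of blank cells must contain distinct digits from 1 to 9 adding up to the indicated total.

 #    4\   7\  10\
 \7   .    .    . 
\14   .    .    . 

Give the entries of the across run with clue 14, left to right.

3, 5, 6

7 in 3 cells must be {1,2,4}; 4 in 2 cells must be {1,3}.
The 7 across and the 4 down share only 1, so R1C1 = 1.
R2C1 = 4 − 1 = 3 completes the 4 down.
Nothing is forced directly, so branch on R1C2, whose candidates are 2 or 4. If R1C2 = 4: that forces R1C3 = 2, after which R2C2 would have to be in {2,4,5,6,7,9} for the 14 across but in {3} for the 7 down — contradiction. So R1C2 = 2.
R1C3 = 7 − 3 = 4 completes the 7 across.
R2C2 = 7 − 2 = 5 completes the 7 down.
R2C3 = 14 − 8 = 6 completes the 14 across.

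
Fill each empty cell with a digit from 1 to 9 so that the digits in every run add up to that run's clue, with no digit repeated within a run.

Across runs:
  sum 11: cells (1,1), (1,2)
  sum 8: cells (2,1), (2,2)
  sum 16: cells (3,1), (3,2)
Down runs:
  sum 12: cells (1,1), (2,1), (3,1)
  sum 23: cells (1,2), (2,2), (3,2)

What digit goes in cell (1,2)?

16 in 2 cells must be {7,9}; 23 in 3 cells must be {6,8,9}.
The 8 across and the 23 down share only 6, so (2,2) = 6.
Given what's placed, (3,2) must be 9 to fit the 16 across and 23 down.
(1,2) = 23 − 15 = 8 completes the 23 down.
(2,1) = 8 − 6 = 2 completes the 8 across.
(3,1) = 16 − 9 = 7 completes the 16 across.
(1,1) = 11 − 8 = 3 completes the 11 across.

8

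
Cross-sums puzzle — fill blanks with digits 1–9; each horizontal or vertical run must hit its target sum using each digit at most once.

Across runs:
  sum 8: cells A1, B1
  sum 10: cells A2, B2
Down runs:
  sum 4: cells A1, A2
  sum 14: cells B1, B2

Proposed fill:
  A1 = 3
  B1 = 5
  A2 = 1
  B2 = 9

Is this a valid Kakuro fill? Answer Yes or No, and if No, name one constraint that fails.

Across: 3+5=8; 1+9=10. Down: 3+1=4; 5+9=14. No digit repeats within any run.

Yes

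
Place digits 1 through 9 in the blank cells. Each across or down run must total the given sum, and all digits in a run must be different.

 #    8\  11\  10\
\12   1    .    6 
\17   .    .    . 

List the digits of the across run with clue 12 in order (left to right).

1 5 6

R1C2 = 12 − 7 = 5 completes the 12 across.
R2C1 = 8 − 1 = 7 completes the 8 down.
R2C2 = 11 − 5 = 6 completes the 11 down.
R2C3 = 17 − 13 = 4 completes the 17 across.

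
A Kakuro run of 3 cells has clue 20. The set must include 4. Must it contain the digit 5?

The only way to make 20 from 3 distinct digits under that restriction is {4,7,9}, which does not contain 5.

No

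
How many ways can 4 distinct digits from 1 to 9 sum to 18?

4 distinct digits from 1–9 sum between 10 and 30.

11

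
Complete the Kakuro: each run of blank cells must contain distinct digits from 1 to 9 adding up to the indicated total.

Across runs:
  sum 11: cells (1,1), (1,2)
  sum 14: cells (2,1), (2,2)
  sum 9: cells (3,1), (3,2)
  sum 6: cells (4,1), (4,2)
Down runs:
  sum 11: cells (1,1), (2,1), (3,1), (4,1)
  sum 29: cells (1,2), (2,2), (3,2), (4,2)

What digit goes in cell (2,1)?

5

11 in 4 cells must be {1,2,3,5}; 29 in 4 cells must be {5,7,8,9}.
Only 5 fits (2,1) under both its across sum 14 and down sum 11.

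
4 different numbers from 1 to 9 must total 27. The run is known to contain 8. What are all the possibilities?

{3,7,8,9}; {4,6,8,9}

4 distinct digits from 1–9 sum between 10 and 30.
Keeping only sets containing 8.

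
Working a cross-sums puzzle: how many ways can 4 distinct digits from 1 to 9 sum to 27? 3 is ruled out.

4 distinct digits from 1–9 sum between 10 and 30.
Dropping sets that contain 3.
Enumerating: {4,6,8,9}, {5,6,7,9}.

2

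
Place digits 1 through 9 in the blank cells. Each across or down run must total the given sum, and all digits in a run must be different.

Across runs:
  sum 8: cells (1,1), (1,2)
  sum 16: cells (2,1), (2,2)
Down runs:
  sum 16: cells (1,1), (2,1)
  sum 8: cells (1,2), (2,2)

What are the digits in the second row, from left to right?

9 7

16 in 2 cells must be {7,9}.
The 8 across and the 16 down share only 7, so (1,1) = 7.
(1,2) = 8 − 7 = 1 completes the 8 across.
(2,1) = 16 − 7 = 9 completes the 16 down.
(2,2) = 16 − 9 = 7 completes the 16 across.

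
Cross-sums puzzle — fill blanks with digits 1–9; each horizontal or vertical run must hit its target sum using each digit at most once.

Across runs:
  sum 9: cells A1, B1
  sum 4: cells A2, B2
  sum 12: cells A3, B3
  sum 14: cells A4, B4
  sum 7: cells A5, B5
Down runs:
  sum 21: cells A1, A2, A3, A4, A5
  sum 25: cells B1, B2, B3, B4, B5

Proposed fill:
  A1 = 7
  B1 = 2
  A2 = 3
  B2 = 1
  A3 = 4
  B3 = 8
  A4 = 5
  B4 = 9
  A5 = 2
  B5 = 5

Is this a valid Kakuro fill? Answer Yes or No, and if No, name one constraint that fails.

Yes

Across: 7+2=9; 3+1=4; 4+8=12; 5+9=14; 2+5=7. Down: 7+3+4+5+2=21; 2+1+8+9+5=25. No digit repeats within any run.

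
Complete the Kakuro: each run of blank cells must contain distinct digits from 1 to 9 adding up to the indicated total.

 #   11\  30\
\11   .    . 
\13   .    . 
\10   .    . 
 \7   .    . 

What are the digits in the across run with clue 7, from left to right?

1, 6

11 in 4 cells must be {1,2,3,5}; 30 in 4 cells must be {6,7,8,9}.
Only 5 fits R2C1 under both its across sum 13 and down sum 11.
R2C2 = 13 − 5 = 8 completes the 13 across.
Given what's placed, R4C2 must be 6 to fit the 7 across and 30 down.
R4C1 = 7 − 6 = 1 completes the 7 across.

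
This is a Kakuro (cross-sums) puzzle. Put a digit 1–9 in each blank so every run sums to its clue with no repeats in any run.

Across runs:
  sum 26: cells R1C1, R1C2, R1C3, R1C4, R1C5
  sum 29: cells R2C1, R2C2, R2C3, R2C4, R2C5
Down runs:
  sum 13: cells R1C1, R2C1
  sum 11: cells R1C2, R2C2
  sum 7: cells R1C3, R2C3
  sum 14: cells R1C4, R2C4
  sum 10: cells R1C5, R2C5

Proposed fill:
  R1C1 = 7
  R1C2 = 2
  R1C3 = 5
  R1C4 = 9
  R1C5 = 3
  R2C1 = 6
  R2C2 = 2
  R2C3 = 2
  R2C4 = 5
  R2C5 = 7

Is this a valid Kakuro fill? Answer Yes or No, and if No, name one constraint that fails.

No — the down run R1C2–R2C2 sums to 4, not 11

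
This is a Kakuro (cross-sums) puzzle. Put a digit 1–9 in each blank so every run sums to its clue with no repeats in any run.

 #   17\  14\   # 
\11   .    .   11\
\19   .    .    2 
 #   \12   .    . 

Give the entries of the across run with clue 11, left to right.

17 in 2 cells must be {8,9}.
R3C3 = 11 − 2 = 9 completes the 11 down.
R3C2 = 12 − 9 = 3 completes the 12 across.
Given what's placed, R2C2 must be 9 to fit the 19 across and 14 down.
R1C2 = 14 − 12 = 2 completes the 14 down.
R2C1 = 19 − 11 = 8 completes the 19 across.
R1C1 = 11 − 2 = 9 completes the 11 across.

9 2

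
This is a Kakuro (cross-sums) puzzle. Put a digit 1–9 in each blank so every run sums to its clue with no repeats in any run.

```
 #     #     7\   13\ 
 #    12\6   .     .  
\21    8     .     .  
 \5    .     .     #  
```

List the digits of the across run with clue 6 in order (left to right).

2, 4

7 in 3 cells must be {1,2,4}.
Given what's placed, R2C2 must be 4 to fit the 21 across and 7 down.
R2C3 = 21 − 12 = 9 completes the 21 across.
R3C1 = 12 − 8 = 4 completes the 12 down.
R3C2 = 5 − 4 = 1 completes the 5 across.
R1C2 = 7 − 5 = 2 completes the 7 down.
R1C3 = 6 − 2 = 4 completes the 6 across.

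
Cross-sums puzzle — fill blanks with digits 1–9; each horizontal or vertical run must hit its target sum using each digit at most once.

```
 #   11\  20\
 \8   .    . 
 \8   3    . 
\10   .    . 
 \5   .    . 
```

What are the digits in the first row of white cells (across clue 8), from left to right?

5, 3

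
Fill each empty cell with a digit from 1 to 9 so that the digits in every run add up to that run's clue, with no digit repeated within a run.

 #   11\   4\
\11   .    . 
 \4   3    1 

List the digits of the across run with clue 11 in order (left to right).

4 in 2 cells must be {1,3}.
R1C1 = 11 − 3 = 8 completes the 11 down.
R1C2 = 11 − 8 = 3 completes the 11 across.

8 3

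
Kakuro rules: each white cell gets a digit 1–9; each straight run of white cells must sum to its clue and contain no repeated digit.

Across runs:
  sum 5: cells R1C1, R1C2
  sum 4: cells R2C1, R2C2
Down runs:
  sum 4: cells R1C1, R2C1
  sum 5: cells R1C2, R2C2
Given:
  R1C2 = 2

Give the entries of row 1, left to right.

3 2

4 in 2 cells must be {1,3}.
R1C1 = 5 − 2 = 3 completes the 5 across.
R2C1 = 4 − 3 = 1 completes the 4 down.
R2C2 = 4 − 1 = 3 completes the 4 across.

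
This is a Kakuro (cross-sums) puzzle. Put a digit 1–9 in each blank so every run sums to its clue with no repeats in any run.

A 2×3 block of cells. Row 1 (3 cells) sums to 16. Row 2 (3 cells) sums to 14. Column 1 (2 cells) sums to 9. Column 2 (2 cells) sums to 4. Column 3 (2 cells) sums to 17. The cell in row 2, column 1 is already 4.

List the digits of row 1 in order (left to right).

5, 3, 8

4 in 2 cells must be {1,3}; 17 in 2 cells must be {8,9}.
(1,1) = 9 − 4 = 5 completes the 9 down.
Given what's placed, (1,2) must be 3 to fit the 16 across and 4 down.
(1,3) = 16 − 8 = 8 completes the 16 across.
(2,2) = 4 − 3 = 1 completes the 4 down.
(2,3) = 14 − 5 = 9 completes the 14 across.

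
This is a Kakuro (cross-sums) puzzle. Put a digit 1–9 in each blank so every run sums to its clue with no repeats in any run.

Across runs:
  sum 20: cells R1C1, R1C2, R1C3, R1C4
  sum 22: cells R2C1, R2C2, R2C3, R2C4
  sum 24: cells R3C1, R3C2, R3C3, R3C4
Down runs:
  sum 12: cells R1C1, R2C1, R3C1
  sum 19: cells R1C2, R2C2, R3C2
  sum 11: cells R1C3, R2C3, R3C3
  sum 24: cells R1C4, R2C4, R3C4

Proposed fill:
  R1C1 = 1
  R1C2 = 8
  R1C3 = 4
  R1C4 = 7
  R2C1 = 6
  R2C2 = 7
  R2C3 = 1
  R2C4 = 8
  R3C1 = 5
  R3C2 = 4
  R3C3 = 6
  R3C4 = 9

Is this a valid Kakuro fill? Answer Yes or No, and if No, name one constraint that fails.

Yes

Across: 1+8+4+7=20; 6+7+1+8=22; 5+4+6+9=24. Down: 1+6+5=12; 8+7+4=19; 4+1+6=11; 7+8+9=24. No digit repeats within any run.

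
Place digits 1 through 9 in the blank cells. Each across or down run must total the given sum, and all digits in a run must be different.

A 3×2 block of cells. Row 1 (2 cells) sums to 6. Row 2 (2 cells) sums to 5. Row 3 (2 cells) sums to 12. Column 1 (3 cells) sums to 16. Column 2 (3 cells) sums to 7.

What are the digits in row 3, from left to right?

8 4

7 in 3 cells must be {1,2,4}.
The 12 across and the 7 down share only 4, so (3,2) = 4.
(3,1) = 12 − 4 = 8 completes the 12 across.
Nothing is forced directly, so branch on (1,2), whose candidates are 1 or 2. If (1,2) = 2: then (1,1) would have to be in {4} for the 6 across but in {1,2,3,5,6,7} for the 16 down — contradiction. So (1,2) = 1.
(1,1) = 6 − 1 = 5 completes the 6 across.
(2,1) = 16 − 13 = 3 completes the 16 down.
(2,2) = 5 − 3 = 2 completes the 5 across.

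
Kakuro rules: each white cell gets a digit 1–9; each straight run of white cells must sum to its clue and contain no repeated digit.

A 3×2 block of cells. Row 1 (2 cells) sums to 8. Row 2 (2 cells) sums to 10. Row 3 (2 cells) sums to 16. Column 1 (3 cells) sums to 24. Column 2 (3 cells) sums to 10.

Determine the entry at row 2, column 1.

16 in 2 cells must be {7,9}; 24 in 3 cells must be {7,8,9}.
The 8 across and the 24 down share only 7, so (1,1) = 7.
(1,2) = 8 − 7 = 1 completes the 8 across.
Given what's placed, (3,1) must be 9 to fit the 16 across and 24 down.
(3,2) = 16 − 9 = 7 completes the 16 across.
(2,1) = 24 − 16 = 8 completes the 24 down.
(2,2) = 10 − 8 = 2 completes the 10 across.

8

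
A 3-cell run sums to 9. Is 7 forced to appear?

Counterexample: {1,2,6} sums to 9 without using 7.

No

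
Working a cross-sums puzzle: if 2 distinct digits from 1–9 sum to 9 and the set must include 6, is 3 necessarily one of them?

Yes

The only way to make 9 from 2 distinct digits under that restriction is {3,6}, which contains 3.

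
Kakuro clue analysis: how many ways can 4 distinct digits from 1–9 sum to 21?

4 distinct digits from 1–9 sum between 10 and 30.

11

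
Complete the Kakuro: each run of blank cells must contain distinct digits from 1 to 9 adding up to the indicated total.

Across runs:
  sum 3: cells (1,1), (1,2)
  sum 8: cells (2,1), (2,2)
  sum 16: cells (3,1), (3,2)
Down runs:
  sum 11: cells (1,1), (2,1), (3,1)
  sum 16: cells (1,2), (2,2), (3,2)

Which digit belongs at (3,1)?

7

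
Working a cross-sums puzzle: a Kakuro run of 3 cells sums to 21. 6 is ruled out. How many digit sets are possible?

3 distinct digits from 1–9 sum between 6 and 24.
Dropping sets that contain 6.
Enumerating: {4,8,9}, {5,7,9}.

2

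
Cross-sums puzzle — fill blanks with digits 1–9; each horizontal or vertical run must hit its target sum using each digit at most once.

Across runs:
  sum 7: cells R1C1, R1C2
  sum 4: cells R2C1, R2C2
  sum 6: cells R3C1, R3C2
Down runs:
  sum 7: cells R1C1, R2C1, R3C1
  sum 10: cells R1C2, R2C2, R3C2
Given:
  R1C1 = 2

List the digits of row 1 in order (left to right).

2, 5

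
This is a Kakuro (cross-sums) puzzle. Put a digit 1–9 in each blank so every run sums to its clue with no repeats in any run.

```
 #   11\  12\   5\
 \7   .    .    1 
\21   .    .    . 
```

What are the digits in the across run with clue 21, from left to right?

9, 8, 4

7 in 3 cells must be {1,2,4}.
Given what's placed, R1C2 must be 4 to fit the 7 across and 12 down.
R2C2 = 12 − 4 = 8 completes the 12 down.
R2C3 = 5 − 1 = 4 completes the 5 down.
R1C1 = 7 − 5 = 2 completes the 7 across.
R2C1 = 21 − 12 = 9 completes the 21 across.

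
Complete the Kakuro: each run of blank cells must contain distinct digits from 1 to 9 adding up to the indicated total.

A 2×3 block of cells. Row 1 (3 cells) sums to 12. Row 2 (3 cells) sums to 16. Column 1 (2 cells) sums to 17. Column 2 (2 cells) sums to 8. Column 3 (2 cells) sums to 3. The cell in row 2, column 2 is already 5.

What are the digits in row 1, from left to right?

8 3 1

17 in 2 cells must be {8,9}; 3 in 2 cells must be {1,2}.
(1,2) = 8 − 5 = 3 completes the 8 down.
Given what's placed, (2,3) must be 2 to fit the 16 across and 3 down.
Given what's placed, (1,1) must be 8 to fit the 12 across and 17 down.
(1,3) = 12 − 11 = 1 completes the 12 across.
(2,1) = 16 − 7 = 9 completes the 16 across.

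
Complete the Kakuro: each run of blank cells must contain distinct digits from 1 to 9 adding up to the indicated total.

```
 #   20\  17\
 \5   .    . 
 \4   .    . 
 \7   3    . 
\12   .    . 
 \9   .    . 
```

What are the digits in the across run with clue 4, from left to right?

1 3

4 in 2 cells must be {1,3}.
R2C1 = 1: the only remaining digit allowed by both the 4 across and the 20 down.
R2C2 = 4 − 1 = 3 completes the 4 across.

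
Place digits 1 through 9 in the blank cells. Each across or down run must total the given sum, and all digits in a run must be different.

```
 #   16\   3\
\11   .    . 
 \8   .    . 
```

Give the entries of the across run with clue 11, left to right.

9 2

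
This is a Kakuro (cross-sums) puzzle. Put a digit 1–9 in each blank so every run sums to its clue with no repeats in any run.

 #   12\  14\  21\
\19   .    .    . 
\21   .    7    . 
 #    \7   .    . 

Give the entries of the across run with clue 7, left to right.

Nothing is forced directly, so branch on R2C1, whose candidates are 5 or 8 or 9. If R2C1 = 8: that forces R1C1 = 4, R1C2 = 6, R1C3 = 9, after which R2C3 would have to be in {6} for the 21 across but in {4,5,7,8} for the 21 down — contradiction. If R2C1 = 9: that forces R1C1 = 3, after which R1C2 would have to be in {7,9} for the 19 across but in {1,2,3,4,5,6} for the 14 down — contradiction. So R2C1 = 5.
R1C1 = 12 − 5 = 7 completes the 12 down.
R2C3 = 21 − 12 = 9 completes the 21 across.
Nothing is forced directly, so branch on R1C2, whose candidates are 3 or 4. If R1C2 = 3: then R1C3 would have to be in {9} for the 19 across but in {4,5,7,8} for the 21 down — contradiction. So R1C2 = 4.
R1C3 = 19 − 11 = 8 completes the 19 across.
R3C2 = 14 − 11 = 3 completes the 14 down.
R3C3 = 7 − 3 = 4 completes the 7 across.

3 4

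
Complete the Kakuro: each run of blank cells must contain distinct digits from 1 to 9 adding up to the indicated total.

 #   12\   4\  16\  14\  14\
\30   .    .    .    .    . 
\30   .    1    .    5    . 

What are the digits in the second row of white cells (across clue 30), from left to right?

7 1 9 5 8

4 in 2 cells must be {1,3}; 16 in 2 cells must be {7,9}.
R1C2 = 4 − 1 = 3 completes the 4 down.
R1C4 = 14 − 5 = 9 completes the 14 down.
Given what's placed, R1C3 must be 7 to fit the 30 across and 16 down.
R2C3 = 16 − 7 = 9 completes the 16 down.
R2C5 = 8: the only remaining digit allowed by both the 30 across and the 14 down.
Given what's placed, R1C1 must be 5 to fit the 30 across and 12 down.
R1C5 = 30 − 24 = 6 completes the 30 across.
R2C1 = 30 − 23 = 7 completes the 30 across.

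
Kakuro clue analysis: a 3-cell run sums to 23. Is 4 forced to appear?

No

The only way to make 23 from 3 distinct digits is {6,8,9}, which does not contain 4.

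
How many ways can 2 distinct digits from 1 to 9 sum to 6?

2 distinct digits from 1–9 sum between 3 and 17.
Enumerating: {1,5}, {2,4}.

2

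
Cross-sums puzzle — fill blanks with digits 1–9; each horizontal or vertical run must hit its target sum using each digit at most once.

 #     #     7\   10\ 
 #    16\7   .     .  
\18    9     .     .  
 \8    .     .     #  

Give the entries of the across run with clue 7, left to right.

16 in 2 cells must be {7,9}; 7 in 3 cells must be {1,2,4}.
R3C1 = 16 − 9 = 7 completes the 16 down.
R3C2 = 8 − 7 = 1 completes the 8 across.
No cell is forced outright now. R1C2 can only be 2 or 4 (the digits allowed by both its 7 across and its 7 down). If R1C2 = 2: then R1C3 would have to be in {5} for the 7 across but in {1,2,3,4,6,7,8,9} for the 10 down — contradiction. So R1C2 = 4.
R1C3 = 7 − 4 = 3 completes the 7 across.
R2C2 = 7 − 5 = 2 completes the 7 down.
R2C3 = 18 − 11 = 7 completes the 18 across.

4 3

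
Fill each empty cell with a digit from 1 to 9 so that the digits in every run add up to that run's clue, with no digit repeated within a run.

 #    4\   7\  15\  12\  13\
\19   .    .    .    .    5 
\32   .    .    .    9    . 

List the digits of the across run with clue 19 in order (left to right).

4 in 2 cells must be {1,3}.
R1C4 = 12 − 9 = 3 completes the 12 down.
Given what's placed, R2C1 must be 3 to fit the 32 across and 4 down.
Given what's placed, R2C2 must be 5 to fit the 32 across and 7 down.
R2C5 = 13 − 5 = 8 completes the 13 down.
R1C1 = 4 − 3 = 1 completes the 4 down.
R1C2 = 7 − 5 = 2 completes the 7 down.
R1C3 = 19 − 11 = 8 completes the 19 across.

1 2 8 3 5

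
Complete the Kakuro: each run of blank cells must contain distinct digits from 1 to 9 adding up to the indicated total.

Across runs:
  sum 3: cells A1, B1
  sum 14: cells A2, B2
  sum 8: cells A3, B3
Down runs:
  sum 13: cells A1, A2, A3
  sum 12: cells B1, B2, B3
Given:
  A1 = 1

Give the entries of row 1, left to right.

3 in 2 cells must be {1,2}.
B1 = 3 − 1 = 2 completes the 3 across.
Nothing is forced directly, so branch on B2, whose candidates are 6 or 9. If B2 = 6: that forces A2 = 8, after which A3 would have to be in {1,2,3,5,6,7} for the 8 across but in {4} for the 13 down — contradiction. So B2 = 9.
A2 = 14 − 9 = 5 completes the 14 across.
A3 = 13 − 6 = 7 completes the 13 down.
B3 = 8 − 7 = 1 completes the 8 across.

1 2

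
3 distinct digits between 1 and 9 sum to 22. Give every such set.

{5,8,9}; {6,7,9}

3 distinct digits from 1–9 sum between 6 and 24.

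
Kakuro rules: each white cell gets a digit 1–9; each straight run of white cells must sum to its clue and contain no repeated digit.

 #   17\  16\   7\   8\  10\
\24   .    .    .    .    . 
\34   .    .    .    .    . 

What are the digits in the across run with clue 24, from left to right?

9, 7, 3, 1, 4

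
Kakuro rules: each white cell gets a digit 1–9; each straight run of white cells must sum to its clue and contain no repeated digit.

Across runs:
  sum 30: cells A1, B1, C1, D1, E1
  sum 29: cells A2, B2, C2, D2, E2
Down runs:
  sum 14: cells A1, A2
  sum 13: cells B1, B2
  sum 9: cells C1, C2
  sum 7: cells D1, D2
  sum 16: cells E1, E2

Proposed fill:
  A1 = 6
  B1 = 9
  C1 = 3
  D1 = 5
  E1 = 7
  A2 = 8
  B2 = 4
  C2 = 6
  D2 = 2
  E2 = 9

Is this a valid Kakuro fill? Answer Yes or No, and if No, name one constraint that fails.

Across: 6+9+3+5+7=30; 8+4+6+2+9=29. Down: 6+8=14; 9+4=13; 3+6=9; 5+2=7; 7+9=16. No digit repeats within any run.

Yes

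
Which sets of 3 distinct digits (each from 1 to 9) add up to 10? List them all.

{1,2,7}; {1,3,6}; {1,4,5}; {2,3,5}

3 distinct digits from 1–9 sum between 6 and 24.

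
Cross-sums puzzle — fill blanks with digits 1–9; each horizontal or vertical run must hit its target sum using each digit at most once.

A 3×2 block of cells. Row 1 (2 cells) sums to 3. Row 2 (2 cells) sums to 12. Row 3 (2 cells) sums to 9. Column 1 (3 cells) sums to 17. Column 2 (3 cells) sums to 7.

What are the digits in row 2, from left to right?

8 4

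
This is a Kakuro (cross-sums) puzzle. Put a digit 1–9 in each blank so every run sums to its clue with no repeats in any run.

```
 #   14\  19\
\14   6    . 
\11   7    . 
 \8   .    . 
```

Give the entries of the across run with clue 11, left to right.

7 4

R1C2 = 14 − 6 = 8 completes the 14 across.
R2C2 = 11 − 7 = 4 completes the 11 across.
R3C1 = 14 − 13 = 1 completes the 14 down.
R3C2 = 8 − 1 = 7 completes the 8 across.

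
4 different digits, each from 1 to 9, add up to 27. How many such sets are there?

3

4 distinct digits from 1–9 sum between 10 and 30.
Enumerating: {3,7,8,9}, {4,6,8,9}, {5,6,7,9}.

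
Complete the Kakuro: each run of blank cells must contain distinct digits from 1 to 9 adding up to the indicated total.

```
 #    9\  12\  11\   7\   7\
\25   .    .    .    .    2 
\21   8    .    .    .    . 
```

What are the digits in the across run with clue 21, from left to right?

8, 3, 4, 1, 5

R1C1 = 9 − 8 = 1 completes the 9 down.
R2C5 = 7 − 2 = 5 completes the 7 down.
No cell is forced outright now. R1C4 can only be 5 or 6 (the digits allowed by both its 25 across and its 7 down). If R1C4 = 5: then R2C4 would have to be in {1,3,4} for the 21 across but in {2} for the 7 down — contradiction. So R1C4 = 6.
R2C4 = 7 − 6 = 1 completes the 7 down.
No cell is forced outright now. R2C2 can only be 3 or 4 (the digits allowed by both its 21 across and its 12 down). If R2C2 = 4: then R1C2 would have to be in {7,9} for the 25 across but in {8} for the 12 down — contradiction. So R2C2 = 3.
R1C2 = 12 − 3 = 9 completes the 12 down.
R1C3 = 25 − 18 = 7 completes the 25 across.
R2C3 = 21 − 17 = 4 completes the 21 across.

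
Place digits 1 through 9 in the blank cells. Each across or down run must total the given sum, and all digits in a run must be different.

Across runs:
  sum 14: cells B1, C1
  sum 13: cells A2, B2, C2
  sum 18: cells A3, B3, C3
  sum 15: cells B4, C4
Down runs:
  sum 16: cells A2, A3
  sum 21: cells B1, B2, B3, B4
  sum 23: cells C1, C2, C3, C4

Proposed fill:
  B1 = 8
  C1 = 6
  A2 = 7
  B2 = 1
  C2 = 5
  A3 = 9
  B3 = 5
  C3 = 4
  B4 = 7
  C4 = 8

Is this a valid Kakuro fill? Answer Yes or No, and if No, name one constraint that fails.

Across: 8+6=14; 7+1+5=13; 9+5+4=18; 7+8=15. Down: 7+9=16; 8+1+5+7=21; 6+5+4+8=23. No digit repeats within any run.

Yes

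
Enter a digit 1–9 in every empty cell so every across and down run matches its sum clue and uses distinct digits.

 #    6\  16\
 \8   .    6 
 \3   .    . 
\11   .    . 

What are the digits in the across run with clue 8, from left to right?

2 6

3 in 2 cells must be {1,2}; 6 in 3 cells must be {1,2,3}.
R1C1 = 8 − 6 = 2 completes the 8 across.
Given what's placed, R2C1 must be 1 to fit the 3 across and 6 down.
R2C2 = 3 − 1 = 2 completes the 3 across.
R3C1 = 6 − 3 = 3 completes the 6 down.
R3C2 = 11 − 3 = 8 completes the 11 across.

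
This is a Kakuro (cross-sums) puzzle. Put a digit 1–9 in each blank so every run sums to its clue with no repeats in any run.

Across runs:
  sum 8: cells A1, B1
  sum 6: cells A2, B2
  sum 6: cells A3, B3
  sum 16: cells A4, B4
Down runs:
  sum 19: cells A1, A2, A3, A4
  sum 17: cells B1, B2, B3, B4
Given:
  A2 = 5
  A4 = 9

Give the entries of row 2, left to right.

5 1

16 in 2 cells must be {7,9}.
B2 = 6 − 5 = 1 completes the 6 across.
B4 = 16 − 9 = 7 completes the 16 across.
No cell is forced outright now. B3 can only be 4 or 5 (the digits allowed by both its 6 across and its 17 down). If B3 = 5: then B1 would have to be in {1,2,3,5,6,7} for the 8 across but in {4} for the 17 down — contradiction. So B3 = 4.
B1 = 17 − 12 = 5 completes the 17 down.
A3 = 6 − 4 = 2 completes the 6 across.
A1 = 8 − 5 = 3 completes the 8 across.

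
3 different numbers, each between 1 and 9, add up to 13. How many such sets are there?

7

3 distinct digits from 1–9 sum between 6 and 24.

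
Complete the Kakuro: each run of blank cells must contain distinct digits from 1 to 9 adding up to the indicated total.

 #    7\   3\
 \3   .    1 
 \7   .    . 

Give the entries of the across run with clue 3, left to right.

2 1

3 in 2 cells must be {1,2}.
R1C1 = 3 − 1 = 2 completes the 3 across.
R2C1 = 7 − 2 = 5 completes the 7 down.
R2C2 = 7 − 5 = 2 completes the 7 across.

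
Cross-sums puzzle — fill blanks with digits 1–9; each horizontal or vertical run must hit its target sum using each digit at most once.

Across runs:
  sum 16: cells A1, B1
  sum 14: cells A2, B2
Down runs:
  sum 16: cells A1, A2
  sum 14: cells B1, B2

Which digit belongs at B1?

9

16 in 2 cells must be {7,9}.
The 16 across and the 14 down share only 9, so B1 = 9.
The 14 across and the 16 down share only 9, so A2 = 9.
B2 = 14 − 9 = 5 completes the 14 across.
A1 = 16 − 9 = 7 completes the 16 across.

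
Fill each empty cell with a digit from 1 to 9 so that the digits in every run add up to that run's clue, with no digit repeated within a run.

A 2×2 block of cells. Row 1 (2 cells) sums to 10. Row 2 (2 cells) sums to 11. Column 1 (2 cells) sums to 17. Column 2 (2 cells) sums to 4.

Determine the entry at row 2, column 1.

8

17 in 2 cells must be {8,9}; 4 in 2 cells must be {1,3}.
The 11 across and the 4 down share only 3, so (2,2) = 3.
(1,2) = 4 − 3 = 1 completes the 4 down.
(2,1) = 11 − 3 = 8 completes the 11 across.
(1,1) = 10 − 1 = 9 completes the 10 across.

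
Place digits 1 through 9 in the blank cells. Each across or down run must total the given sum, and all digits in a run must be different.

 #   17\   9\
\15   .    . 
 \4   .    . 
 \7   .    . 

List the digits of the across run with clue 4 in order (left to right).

3 1

4 in 2 cells must be {1,3}.
The 15 across and the 9 down share only 6, so R1C2 = 6.
Given what's placed, R2C2 must be 1 to fit the 4 across and 9 down.
R3C2 = 9 − 7 = 2 completes the 9 down.
R1C1 = 15 − 6 = 9 completes the 15 across.
R2C1 = 4 − 1 = 3 completes the 4 across.
R3C1 = 7 − 2 = 5 completes the 7 across.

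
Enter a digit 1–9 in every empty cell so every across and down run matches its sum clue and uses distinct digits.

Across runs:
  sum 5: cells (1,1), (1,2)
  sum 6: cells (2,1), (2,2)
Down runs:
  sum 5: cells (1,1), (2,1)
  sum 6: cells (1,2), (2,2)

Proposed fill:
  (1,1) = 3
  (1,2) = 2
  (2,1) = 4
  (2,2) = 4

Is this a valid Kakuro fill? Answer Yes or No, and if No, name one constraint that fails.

No — the across run (2,1)–(2,2) sums to 8, not 6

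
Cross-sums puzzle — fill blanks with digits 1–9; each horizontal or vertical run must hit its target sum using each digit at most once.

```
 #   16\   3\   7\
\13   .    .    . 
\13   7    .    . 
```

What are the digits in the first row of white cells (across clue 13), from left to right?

9, 1, 3

16 in 2 cells must be {7,9}; 3 in 2 cells must be {1,2}.
R1C1 = 16 − 7 = 9 completes the 16 down.
Given what's placed, R1C2 must be 1 to fit the 13 across and 3 down.
R1C3 = 13 − 10 = 3 completes the 13 across.
R2C2 = 3 − 1 = 2 completes the 3 down.
R2C3 = 13 − 9 = 4 completes the 13 across.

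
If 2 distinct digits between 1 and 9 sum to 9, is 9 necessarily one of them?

Counterexample: {1,8} sums to 9 without using 9.

No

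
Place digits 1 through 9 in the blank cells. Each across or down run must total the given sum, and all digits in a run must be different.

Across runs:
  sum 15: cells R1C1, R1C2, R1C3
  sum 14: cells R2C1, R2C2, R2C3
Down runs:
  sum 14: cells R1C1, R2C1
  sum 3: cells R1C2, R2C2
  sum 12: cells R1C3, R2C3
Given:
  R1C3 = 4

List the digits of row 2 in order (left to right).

5 1 8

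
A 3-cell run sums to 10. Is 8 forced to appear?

No

Counterexample: {1,2,7} sums to 10 without using 8.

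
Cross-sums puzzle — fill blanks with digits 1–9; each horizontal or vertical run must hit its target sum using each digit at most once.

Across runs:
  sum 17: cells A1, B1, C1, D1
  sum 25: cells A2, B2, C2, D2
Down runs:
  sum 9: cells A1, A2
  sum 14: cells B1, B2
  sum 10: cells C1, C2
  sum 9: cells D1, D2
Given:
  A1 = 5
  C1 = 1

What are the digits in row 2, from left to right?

4 5 9 7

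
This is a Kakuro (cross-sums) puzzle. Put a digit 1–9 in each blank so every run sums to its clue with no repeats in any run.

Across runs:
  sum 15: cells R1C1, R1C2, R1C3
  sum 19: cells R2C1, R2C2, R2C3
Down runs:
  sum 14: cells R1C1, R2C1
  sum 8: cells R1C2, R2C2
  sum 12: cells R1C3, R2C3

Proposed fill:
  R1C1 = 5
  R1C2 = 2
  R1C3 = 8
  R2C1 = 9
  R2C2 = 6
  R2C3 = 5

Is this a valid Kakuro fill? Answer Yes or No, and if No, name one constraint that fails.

No — the across run R2C1–R2C3 sums to 20, not 19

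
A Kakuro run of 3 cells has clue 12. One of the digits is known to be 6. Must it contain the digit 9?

No

Counterexample: {1,5,6} sums to 12 under that restriction without using 9.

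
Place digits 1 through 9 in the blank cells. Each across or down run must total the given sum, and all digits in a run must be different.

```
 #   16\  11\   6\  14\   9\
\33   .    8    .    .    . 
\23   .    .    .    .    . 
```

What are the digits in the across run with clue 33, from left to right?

7 8 4 9 5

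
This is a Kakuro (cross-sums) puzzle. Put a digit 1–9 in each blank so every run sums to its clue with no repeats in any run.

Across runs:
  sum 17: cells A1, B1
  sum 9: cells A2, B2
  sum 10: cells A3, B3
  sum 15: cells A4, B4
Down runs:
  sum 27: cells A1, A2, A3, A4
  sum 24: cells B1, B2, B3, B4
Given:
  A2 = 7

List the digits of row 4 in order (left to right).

17 in 2 cells must be {8,9}.
B2 = 9 − 7 = 2 completes the 9 across.
No cell is forced outright now. A1 can only be 8 or 9 (the digits allowed by both its 17 across and its 27 down). If A1 = 9: that forces B1 = 8, B3 = 9, after which B4 would have to be in {6,7,8,9} for the 15 across but in {5} for the 24 down — contradiction. So A1 = 8.
B1 = 17 − 8 = 9 completes the 17 across.
A4 = 9: the only remaining digit allowed by both the 15 across and the 27 down.
B4 = 15 − 9 = 6 completes the 15 across.
A3 = 27 − 24 = 3 completes the 27 down.
B3 = 10 − 3 = 7 completes the 10 across.

9 6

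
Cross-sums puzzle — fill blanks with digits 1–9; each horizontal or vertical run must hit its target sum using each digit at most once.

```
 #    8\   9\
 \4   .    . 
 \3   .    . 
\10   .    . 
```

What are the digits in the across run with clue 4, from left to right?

4 in 2 cells must be {1,3}; 3 in 2 cells must be {1,2}.
Nothing is forced directly, so branch on R1C1, whose candidates are 1 or 3. If R1C1 = 1: that forces R1C2 = 3, R2C1 = 2, R2C2 = 1, after which R3C1 would have to be in {1,2,3,4,6,7,8,9} for the 10 across but in {5} for the 8 down — contradiction. So R1C1 = 3.
R1C2 = 4 − 3 = 1 completes the 4 across.
Given what's placed, R2C1 must be 1 to fit the 3 across and 8 down.
R2C2 = 3 − 1 = 2 completes the 3 across.
R3C1 = 8 − 4 = 4 completes the 8 down.
R3C2 = 10 − 4 = 6 completes the 10 across.

3, 1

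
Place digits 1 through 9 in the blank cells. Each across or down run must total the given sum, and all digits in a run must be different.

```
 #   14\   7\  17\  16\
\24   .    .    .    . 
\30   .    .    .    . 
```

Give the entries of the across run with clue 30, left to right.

30 in 4 cells must be {6,7,8,9}; 17 in 2 cells must be {8,9}; 16 in 2 cells must be {7,9}.
Only 6 fits R2C2 under both its across sum 30 and down sum 7.
R1C2 = 7 − 6 = 1 completes the 7 down.
Given what's placed, R1C4 must be 9 to fit the 24 across and 16 down.
R2C4 = 16 − 9 = 7 completes the 16 down.
R1C3 = 8: the only remaining digit allowed by both the 24 across and the 17 down.
R2C3 = 17 − 8 = 9 completes the 17 down.
R1C1 = 24 − 18 = 6 completes the 24 across.
R2C1 = 30 − 22 = 8 completes the 30 across.

8, 6, 9, 7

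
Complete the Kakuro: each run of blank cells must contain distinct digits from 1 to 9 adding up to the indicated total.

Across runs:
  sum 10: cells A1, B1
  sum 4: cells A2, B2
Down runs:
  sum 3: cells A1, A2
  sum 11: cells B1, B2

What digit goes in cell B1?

4 in 2 cells must be {1,3}; 3 in 2 cells must be {1,2}.
The 4 across and the 3 down share only 1, so A2 = 1.
B2 = 4 − 1 = 3 completes the 4 across.
A1 = 3 − 1 = 2 completes the 3 down.
B1 = 10 − 2 = 8 completes the 10 across.

8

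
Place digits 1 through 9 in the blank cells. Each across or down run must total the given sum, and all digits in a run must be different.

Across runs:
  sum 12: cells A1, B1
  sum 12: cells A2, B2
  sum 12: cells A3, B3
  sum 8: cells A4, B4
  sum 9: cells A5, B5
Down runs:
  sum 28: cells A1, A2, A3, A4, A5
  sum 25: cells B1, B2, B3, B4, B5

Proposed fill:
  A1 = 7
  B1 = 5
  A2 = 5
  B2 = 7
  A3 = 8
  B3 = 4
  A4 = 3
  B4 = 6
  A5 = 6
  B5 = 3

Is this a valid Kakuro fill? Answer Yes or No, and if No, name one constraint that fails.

No — the down run A1–A5 sums to 29, not 28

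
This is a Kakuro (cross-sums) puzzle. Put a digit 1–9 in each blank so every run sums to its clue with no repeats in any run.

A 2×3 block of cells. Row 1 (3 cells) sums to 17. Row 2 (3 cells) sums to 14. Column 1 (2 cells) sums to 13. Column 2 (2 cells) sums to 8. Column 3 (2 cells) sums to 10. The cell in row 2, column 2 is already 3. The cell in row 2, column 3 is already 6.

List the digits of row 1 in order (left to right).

8 5 4

(1,2) = 8 − 3 = 5 completes the 8 down.
(1,3) = 10 − 6 = 4 completes the 10 down.
(2,1) = 14 − 9 = 5 completes the 14 across.
(1,1) = 17 − 9 = 8 completes the 17 across.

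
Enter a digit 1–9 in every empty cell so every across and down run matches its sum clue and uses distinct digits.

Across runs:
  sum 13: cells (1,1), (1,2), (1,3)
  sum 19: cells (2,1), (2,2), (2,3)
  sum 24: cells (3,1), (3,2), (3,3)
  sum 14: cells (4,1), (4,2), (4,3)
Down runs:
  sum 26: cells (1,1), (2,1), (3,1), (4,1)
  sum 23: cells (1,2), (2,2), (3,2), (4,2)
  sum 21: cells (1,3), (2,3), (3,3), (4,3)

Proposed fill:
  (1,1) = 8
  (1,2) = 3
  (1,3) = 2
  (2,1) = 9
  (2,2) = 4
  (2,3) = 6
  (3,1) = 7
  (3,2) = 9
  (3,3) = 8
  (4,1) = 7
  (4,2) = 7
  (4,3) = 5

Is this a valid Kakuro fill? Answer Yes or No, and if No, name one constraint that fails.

No — the across run (4,1)–(4,3) sums to 19, not 14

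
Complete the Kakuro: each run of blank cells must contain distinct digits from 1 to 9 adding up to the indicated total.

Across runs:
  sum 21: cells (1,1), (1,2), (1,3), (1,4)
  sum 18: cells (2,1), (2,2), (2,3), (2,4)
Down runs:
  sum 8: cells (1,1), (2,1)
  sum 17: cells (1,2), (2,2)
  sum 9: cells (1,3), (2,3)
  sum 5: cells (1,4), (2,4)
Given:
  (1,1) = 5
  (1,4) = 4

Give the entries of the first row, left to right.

17 in 2 cells must be {8,9}.
Given what's placed, (1,2) must be 9 to fit the 21 across and 17 down.
(1,3) = 21 − 18 = 3 completes the 21 across.
(2,1) = 8 − 5 = 3 completes the 8 down.
(2,2) = 17 − 9 = 8 completes the 17 down.
(2,3) = 9 − 3 = 6 completes the 9 down.
(2,4) = 18 − 17 = 1 completes the 18 across.

5, 9, 3, 4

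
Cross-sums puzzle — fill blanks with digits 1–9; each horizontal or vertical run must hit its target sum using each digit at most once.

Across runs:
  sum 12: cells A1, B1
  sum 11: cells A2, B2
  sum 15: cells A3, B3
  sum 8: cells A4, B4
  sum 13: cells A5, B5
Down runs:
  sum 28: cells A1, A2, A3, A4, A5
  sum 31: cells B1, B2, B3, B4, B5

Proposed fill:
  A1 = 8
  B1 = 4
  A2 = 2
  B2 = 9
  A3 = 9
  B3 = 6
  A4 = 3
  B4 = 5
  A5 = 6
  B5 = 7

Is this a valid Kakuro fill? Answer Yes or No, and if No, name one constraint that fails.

Yes

Across: 8+4=12; 2+9=11; 9+6=15; 3+5=8; 6+7=13. Down: 8+2+9+3+6=28; 4+9+6+5+7=31. No digit repeats within any run.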